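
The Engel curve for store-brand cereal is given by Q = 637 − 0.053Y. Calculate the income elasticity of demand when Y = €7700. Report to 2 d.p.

-1.78

At Y = 7700: Q = 228.900.
dQ/dY = −0.053.
η = (dQ/dY)·(Y/Q) = -0.053 × (7700/228.900) = -1.78.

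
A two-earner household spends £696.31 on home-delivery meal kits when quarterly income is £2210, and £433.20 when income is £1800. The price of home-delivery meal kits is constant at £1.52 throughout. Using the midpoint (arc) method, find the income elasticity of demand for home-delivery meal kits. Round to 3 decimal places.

With a constant price, Q₁ = 696.31/1.52 = 458.099 and Q₂ = 433.20/1.52 = 285.000 (equivalently, work directly with expenditure since P cancels).
Midpoint %ΔQ = (433.20 − 696.31)/564.76 = -0.46588; midpoint %ΔI = (1800 − 2210)/2005 = -0.20449.
η = -0.46588 / -0.20449 = 2.278.

2.278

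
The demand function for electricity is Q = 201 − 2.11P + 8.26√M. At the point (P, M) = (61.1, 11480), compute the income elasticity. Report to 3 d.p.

At P = 61.1, M = 11480: Q = 957.095.
Holding P constant, ∂Q/∂M = 8.26/(2√M) = 0.038546.
η_M = (∂Q/∂M)·(M/Q) = 0.038546 × (11480/957.095) = 0.462.

0.462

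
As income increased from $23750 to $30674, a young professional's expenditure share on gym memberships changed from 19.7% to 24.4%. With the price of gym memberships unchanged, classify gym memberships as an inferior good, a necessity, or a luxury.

luxury

The budget share rises as income rises, so η > 1.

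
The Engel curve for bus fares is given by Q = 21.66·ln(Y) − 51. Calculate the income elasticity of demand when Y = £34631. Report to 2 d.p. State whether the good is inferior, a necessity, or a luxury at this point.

At Y = 34631: Q = 175.401.
dQ/dY = 21.66/Y = 0.000625451 at this income.
η = (dQ/dY)·(Y/Q) = 0.000625451 × (34631/175.401) = 0.12.
Since 0 < η < 1, the good is a necessity.

0.12 (necessity)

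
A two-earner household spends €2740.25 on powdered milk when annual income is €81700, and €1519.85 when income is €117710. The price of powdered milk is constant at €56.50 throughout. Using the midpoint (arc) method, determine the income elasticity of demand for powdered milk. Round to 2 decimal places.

-1.59

With a constant price, Q₁ = 2740.25/56.50 = 48.500 and Q₂ = 1519.85/56.50 = 26.900 (equivalently, work directly with expenditure since P cancels).
Midpoint %ΔQ = (1519.85 − 2740.25)/2130.05 = -0.57294; midpoint %ΔI = (117710 − 81700)/99705 = 0.36117.
η = -0.57294 / 0.36117 = -1.59.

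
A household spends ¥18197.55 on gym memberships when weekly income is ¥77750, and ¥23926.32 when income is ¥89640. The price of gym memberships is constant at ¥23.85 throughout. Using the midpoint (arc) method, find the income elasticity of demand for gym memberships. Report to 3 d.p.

1.915

With a constant price, Q₁ = 18197.55/23.85 = 763.000 and Q₂ = 23926.32/23.85 = 1003.200 (equivalently, work directly with expenditure since P cancels).
Midpoint %ΔQ = (23926.32 − 18197.55)/21061.94 = 0.27200; midpoint %ΔI = (89640 − 77750)/83695 = 0.14206.
η = 0.27200 / 0.14206 = 1.915.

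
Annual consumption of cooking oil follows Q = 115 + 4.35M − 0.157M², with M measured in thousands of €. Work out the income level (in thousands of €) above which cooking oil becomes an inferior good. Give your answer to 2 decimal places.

dQ/dM = 4.35 − 0.314M.
The good is inferior where dQ/dM < 0. Setting dQ/dM = 0 gives M = 4.35 / 0.314 = 13.85.

13.85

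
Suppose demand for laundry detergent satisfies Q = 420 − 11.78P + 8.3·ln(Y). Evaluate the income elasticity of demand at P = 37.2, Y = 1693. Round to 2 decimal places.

0.19

At P = 37.2, Y = 1693: Q = 43.488.
Holding P constant, ∂Q/∂Y = 8.3/Y = 0.00490254.
η_Y = (∂Q/∂Y)·(Y/Q) = 0.00490254 × (1693/43.488) = 0.19.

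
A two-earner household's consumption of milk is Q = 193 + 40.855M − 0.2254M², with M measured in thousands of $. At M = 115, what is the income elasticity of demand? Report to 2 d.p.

-0.66

At M = 115: Q = 1910.4100.
dQ/dM = 40.855 − 0.4508M = -10.98700.
η = (dQ/dM)·(M/Q) = -10.98700 × (115/1910.4100) = -0.66.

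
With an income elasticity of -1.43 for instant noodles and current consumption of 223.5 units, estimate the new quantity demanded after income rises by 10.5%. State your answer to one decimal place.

189.9

%ΔQ ≈ η × %ΔI = -1.43 × 10.5% = -15.015%.
New Q ≈ 223.5 × (1 − 0.15015) = 189.9.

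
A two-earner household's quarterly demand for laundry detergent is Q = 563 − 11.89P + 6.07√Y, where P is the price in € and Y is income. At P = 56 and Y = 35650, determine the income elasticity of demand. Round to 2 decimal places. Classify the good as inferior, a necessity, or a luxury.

0.55 (necessity)

At P = 56, Y = 35650: Q = 1043.249.
Holding P constant, ∂Q/∂Y = 6.07/(2√Y) = 0.0160742.
η_Y = (∂Q/∂Y)·(Y/Q) = 0.0160742 × (35650/1043.249) = 0.55.
Since 0 < η < 1, this is a necessity.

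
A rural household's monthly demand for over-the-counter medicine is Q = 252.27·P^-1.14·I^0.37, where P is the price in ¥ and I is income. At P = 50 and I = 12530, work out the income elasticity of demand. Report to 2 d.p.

For a multiplicative demand Q = A·P^α·I^β, the income elasticity is β everywhere.
Here β = 0.37, so η = 0.37.

0.37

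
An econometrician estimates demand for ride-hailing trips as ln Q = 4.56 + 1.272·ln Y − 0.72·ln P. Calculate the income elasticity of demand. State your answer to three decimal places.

In a log-linear demand, the coefficient on ln Y is the income elasticity.
So η = 1.272.

1.272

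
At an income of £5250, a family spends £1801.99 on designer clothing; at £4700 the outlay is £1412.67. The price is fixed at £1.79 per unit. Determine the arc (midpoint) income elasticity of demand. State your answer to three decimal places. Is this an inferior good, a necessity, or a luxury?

With a constant price, Q₁ = 1801.99/1.79 = 1006.698 and Q₂ = 1412.67/1.79 = 789.201 (equivalently, work directly with expenditure since P cancels).
Midpoint %ΔQ = (1412.67 − 1801.99)/1607.33 = -0.24222; midpoint %ΔI = (4700 − 5250)/4975 = -0.11055.
η = -0.24222 / -0.11055 = 2.191.
η > 1 ⇒ luxury.

2.191 (luxury)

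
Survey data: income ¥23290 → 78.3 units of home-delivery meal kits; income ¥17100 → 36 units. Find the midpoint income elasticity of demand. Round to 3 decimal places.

2.415

ΔQ = 36 − 78.3 = -42.3; midpoint Q̄ = (78.3 + 36)/2 = 57.15.
ΔI = 17100 − 23290 = -6190; midpoint Ī = (23290 + 17100)/2 = 20195.
η = (ΔQ/Q̄) ÷ (ΔI/Ī) = (-42.3/57.15) ÷ (-6190/20195) = 2.415.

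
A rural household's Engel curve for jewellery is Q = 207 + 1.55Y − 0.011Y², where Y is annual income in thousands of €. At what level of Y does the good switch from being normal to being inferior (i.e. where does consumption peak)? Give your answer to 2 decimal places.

dQ/dY = 1.55 − 0.022Y.
The good is inferior where dQ/dY < 0. Setting dQ/dY = 0 gives Y = 1.55 / 0.022 = 70.45.

70.45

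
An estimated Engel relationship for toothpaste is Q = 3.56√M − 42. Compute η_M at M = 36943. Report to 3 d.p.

At M = 36943: Q = 642.252.
dQ/dM = 3.56/(2√M) = 0.00926092 at this income.
η = (dQ/dM)·(M/Q) = 0.00926092 × (36943/642.252) = 0.533.

0.533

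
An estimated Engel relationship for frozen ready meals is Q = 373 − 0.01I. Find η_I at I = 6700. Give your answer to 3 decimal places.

At I = 6700: Q = 306.000.
dQ/dI = −0.01.
η = (dQ/dI)·(I/Q) = -0.01 × (6700/306.000) = -0.219.

-0.219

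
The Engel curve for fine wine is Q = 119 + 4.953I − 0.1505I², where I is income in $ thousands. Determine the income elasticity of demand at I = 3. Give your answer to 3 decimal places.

At I = 3: Q = 132.5045.
dQ/dI = 4.953 − 0.301I = 4.05000.
η = (dQ/dI)·(I/Q) = 4.05000 × (3/132.5045) = 0.092.

0.092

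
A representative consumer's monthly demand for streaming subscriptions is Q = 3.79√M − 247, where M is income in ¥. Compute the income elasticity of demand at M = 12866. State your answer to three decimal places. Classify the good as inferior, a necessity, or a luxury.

At M = 12866: Q = 182.894.
dQ/dM = 3.79/(2√M) = 0.0167066 at this income.
η = (dQ/dM)·(M/Q) = 0.0167066 × (12866/182.894) = 1.175.
Since η > 1, the good is a luxury.

1.175 (luxury)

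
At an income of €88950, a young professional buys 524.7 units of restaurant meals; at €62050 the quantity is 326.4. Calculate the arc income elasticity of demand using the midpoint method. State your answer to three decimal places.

ΔQ = 326.4 − 524.7 = -198.3; midpoint Q̄ = (524.7 + 326.4)/2 = 425.55.
ΔI = 62050 − 88950 = -26900; midpoint Ī = (88950 + 62050)/2 = 75500.
η = (ΔQ/Q̄) ÷ (ΔI/Ī) = (-198.3/425.55) ÷ (-26900/75500) = 1.308.

1.308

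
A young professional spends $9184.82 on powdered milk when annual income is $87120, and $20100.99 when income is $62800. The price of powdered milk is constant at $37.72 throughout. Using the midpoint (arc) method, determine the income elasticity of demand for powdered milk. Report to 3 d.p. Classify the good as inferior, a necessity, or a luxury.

With a constant price, Q₁ = 9184.82/37.72 = 243.500 and Q₂ = 20100.99/37.72 = 532.900 (equivalently, work directly with expenditure since P cancels).
Midpoint %ΔQ = (20100.99 − 9184.82)/14642.91 = 0.74549; midpoint %ΔI = (62800 − 87120)/74960 = -0.32444.
η = 0.74549 / -0.32444 = -2.298.
η < 0 ⇒ inferior good.

-2.298 (inferior good)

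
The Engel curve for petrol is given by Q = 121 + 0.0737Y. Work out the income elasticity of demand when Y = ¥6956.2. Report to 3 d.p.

At Y = 6956.2: Q = 633.672.
dQ/dY = 0.0737.
η = (dQ/dY)·(Y/Q) = 0.0737 × (6956.2/633.672) = 0.809.

0.809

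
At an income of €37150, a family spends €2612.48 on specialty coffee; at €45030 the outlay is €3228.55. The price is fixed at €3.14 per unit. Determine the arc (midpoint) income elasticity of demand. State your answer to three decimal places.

1.100

With a constant price, Q₁ = 2612.48/3.14 = 832.000 and Q₂ = 3228.55/3.14 = 1028.201 (equivalently, work directly with expenditure since P cancels).
Midpoint %ΔQ = (3228.55 − 2612.48)/2920.52 = 0.21095; midpoint %ΔI = (45030 − 37150)/41090 = 0.19177.
η = 0.21095 / 0.19177 = 1.100.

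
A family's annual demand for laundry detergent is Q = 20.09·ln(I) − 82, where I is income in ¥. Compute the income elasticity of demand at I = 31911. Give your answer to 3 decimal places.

0.159

At I = 31911: Q = 126.347.
dQ/dI = 20.09/I = 0.000629563 at this income.
η = (dQ/dI)·(I/Q) = 0.000629563 × (31911/126.347) = 0.159.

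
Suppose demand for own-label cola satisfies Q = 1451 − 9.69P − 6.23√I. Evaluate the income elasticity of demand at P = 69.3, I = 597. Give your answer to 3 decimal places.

At P = 69.3, I = 597: Q = 627.262.
Holding P constant, ∂Q/∂I = -6.23/(2√I) = -0.127488.
η_I = (∂Q/∂I)·(I/Q) = -0.127488 × (597/627.262) = -0.121.

-0.121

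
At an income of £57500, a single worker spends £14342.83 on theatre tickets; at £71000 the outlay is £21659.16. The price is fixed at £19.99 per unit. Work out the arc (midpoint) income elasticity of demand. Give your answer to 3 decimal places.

1.934

With a constant price, Q₁ = 14342.83/19.99 = 717.500 and Q₂ = 21659.16/19.99 = 1083.500 (equivalently, work directly with expenditure since P cancels).
Midpoint %ΔQ = (21659.16 − 14342.83)/18001.00 = 0.40644; midpoint %ΔI = (71000 − 57500)/64250 = 0.21012.
η = 0.40644 / 0.21012 = 1.934.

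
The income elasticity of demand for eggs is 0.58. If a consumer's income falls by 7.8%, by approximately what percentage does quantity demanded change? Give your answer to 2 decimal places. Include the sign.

%ΔQ ≈ η × %ΔI = 0.58 × (-7.8%) = -4.52%.

-4.52%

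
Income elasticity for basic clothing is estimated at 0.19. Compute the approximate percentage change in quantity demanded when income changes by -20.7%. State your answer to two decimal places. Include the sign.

%ΔQ ≈ η × %ΔI = 0.19 × (-20.7%) = -3.93%.

-3.93%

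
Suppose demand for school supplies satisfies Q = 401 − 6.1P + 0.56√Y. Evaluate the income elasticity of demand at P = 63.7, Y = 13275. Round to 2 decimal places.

0.42

At P = 63.7, Y = 13275: Q = 76.952.
Holding P constant, ∂Q/∂Y = 0.56/(2√Y) = 0.00243019.
η_Y = (∂Q/∂Y)·(Y/Q) = 0.00243019 × (13275/76.952) = 0.42.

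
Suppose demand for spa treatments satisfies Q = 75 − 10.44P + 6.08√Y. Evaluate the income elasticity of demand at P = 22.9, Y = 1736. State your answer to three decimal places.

At P = 22.9, Y = 1736: Q = 89.249.
Holding P constant, ∂Q/∂Y = 6.08/(2√Y) = 0.0729623.
η_Y = (∂Q/∂Y)·(Y/Q) = 0.0729623 × (1736/89.249) = 1.419.

1.419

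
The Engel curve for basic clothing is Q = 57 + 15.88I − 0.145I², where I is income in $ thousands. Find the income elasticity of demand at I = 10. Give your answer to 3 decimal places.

0.645

At I = 10: Q = 201.3000.
dQ/dI = 15.88 − 0.29I = 12.98000.
η = (dQ/dI)·(I/Q) = 12.98000 × (10/201.3000) = 0.645.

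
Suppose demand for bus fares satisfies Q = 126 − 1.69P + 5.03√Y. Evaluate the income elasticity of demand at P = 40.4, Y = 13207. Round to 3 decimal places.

At P = 40.4, Y = 13207: Q = 635.780.
Holding P constant, ∂Q/∂Y = 5.03/(2√Y) = 0.0218845.
η_Y = (∂Q/∂Y)·(Y/Q) = 0.0218845 × (13207/635.780) = 0.455.

0.455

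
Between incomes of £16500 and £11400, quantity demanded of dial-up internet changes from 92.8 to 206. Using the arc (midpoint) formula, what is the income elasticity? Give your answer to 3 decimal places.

-2.073

ΔQ = 206 − 92.8 = 113.2; midpoint Q̄ = (92.8 + 206)/2 = 149.4.
ΔI = 11400 − 16500 = -5100; midpoint Ī = (16500 + 11400)/2 = 13950.
η = (ΔQ/Q̄) ÷ (ΔI/Ī) = (113.2/149.4) ÷ (-5100/13950) = -2.073.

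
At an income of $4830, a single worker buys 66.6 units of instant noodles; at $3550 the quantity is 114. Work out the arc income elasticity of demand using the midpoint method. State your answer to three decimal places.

ΔQ = 114 − 66.6 = 47.4; midpoint Q̄ = (66.6 + 114)/2 = 90.3.
ΔI = 3550 − 4830 = -1280; midpoint Ī = (4830 + 3550)/2 = 4190.
η = (ΔQ/Q̄) ÷ (ΔI/Ī) = (47.4/90.3) ÷ (-1280/4190) = -1.718.

-1.718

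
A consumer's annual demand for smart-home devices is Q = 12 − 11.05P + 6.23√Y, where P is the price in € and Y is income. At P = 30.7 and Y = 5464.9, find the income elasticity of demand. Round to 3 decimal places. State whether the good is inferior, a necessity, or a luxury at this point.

At P = 30.7, Y = 5464.9: Q = 133.318.
Holding P constant, ∂Q/∂Y = 6.23/(2√Y) = 0.0421373.
η_Y = (∂Q/∂Y)·(Y/Q) = 0.0421373 × (5464.9/133.318) = 1.727.
Since η > 1, this is a luxury.

1.727 (luxury)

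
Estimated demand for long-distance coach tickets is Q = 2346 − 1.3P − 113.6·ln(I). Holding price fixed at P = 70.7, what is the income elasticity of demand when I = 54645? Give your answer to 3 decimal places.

At P = 70.7, I = 54645: Q = 1014.872.
Holding P constant, ∂Q/∂I = -113.6/I = -0.00207887.
η_I = (∂Q/∂I)·(I/Q) = -0.00207887 × (54645/1014.872) = -0.112.

-0.112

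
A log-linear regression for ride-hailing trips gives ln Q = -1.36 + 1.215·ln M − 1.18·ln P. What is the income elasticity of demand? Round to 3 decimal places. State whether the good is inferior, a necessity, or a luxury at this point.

1.215 (luxury)

In a log-linear demand, the coefficient on ln M is the income elasticity.
So η = 1.215.
η > 1 ⇒ luxury.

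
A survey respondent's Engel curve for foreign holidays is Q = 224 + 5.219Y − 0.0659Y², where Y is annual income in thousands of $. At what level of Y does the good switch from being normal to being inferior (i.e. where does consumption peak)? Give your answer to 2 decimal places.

39.60

dQ/dY = 5.219 − 0.1318Y.
The good is inferior where dQ/dY < 0. Setting dQ/dY = 0 gives Y = 5.219 / 0.1318 = 39.60.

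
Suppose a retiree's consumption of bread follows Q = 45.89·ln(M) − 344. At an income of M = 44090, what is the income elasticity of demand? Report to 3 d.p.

0.313

At M = 44090: Q = 146.747.
dQ/dM = 45.89/M = 0.00104083 at this income.
η = (dQ/dM)·(M/Q) = 0.00104083 × (44090/146.747) = 0.313.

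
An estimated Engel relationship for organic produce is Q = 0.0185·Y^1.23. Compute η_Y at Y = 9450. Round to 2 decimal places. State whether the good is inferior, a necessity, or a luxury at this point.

For Q = A·Y^β the income elasticity is constant and equal to β.
Here β = 1.23, so η = 1.23.
Since η > 1, the good is a luxury.

1.23 (luxury)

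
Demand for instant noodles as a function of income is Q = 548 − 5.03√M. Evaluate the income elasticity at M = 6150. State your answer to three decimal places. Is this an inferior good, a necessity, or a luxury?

-1.285 (inferior good)

At M = 6150: Q = 153.538.
dQ/dM = -5.03/(2√M) = -0.0320701 at this income.
η = (dQ/dM)·(M/Q) = -0.0320701 × (6150/153.538) = -1.285.
Since η < 0, the good is an inferior good.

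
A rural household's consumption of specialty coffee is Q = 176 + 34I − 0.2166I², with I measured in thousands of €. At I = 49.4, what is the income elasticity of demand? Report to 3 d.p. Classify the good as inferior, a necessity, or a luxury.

At I = 49.4: Q = 1327.0180.
dQ/dI = 34 − 0.4332I = 12.59992.
η = (dQ/dI)·(I/Q) = 12.59992 × (49.4/1327.0180) = 0.469.
0 < η < 1 ⇒ necessity.

0.469 (necessity)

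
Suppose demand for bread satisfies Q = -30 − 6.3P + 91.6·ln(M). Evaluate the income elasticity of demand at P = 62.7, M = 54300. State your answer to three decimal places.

At P = 62.7, M = 54300: Q = 573.639.
Holding P constant, ∂Q/∂M = 91.6/M = 0.00168692.
η_M = (∂Q/∂M)·(M/Q) = 0.00168692 × (54300/573.639) = 0.160.

0.160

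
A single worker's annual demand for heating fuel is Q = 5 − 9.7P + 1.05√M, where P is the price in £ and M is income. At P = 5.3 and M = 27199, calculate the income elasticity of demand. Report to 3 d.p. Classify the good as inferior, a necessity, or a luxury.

0.683 (necessity)

At P = 5.3, M = 27199: Q = 126.757.
Holding P constant, ∂Q/∂M = 1.05/(2√M) = 0.00318334.
η_M = (∂Q/∂M)·(M/Q) = 0.00318334 × (27199/126.757) = 0.683.
Since 0 < η < 1, this is a necessity.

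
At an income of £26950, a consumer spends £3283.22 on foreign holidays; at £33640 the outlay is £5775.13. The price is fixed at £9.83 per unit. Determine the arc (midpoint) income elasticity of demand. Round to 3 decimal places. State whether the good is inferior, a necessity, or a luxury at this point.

2.491 (luxury)

With a constant price, Q₁ = 3283.22/9.83 = 334.000 and Q₂ = 5775.13/9.83 = 587.501 (equivalently, work directly with expenditure since P cancels).
Midpoint %ΔQ = (5775.13 − 3283.22)/4529.18 = 0.55019; midpoint %ΔI = (33640 − 26950)/30295 = 0.22083.
η = 0.55019 / 0.22083 = 2.491.
η > 1 ⇒ luxury.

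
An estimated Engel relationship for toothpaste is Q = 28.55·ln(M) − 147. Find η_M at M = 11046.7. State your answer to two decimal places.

At M = 11046.7: Q = 118.797.
dQ/dM = 28.55/M = 0.00258448 at this income.
η = (dQ/dM)·(M/Q) = 0.00258448 × (11046.7/118.797) = 0.24.

0.24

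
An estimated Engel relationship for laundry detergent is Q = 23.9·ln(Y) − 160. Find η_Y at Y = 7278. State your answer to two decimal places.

At Y = 7278: Q = 52.533.
dQ/dY = 23.9/Y = 0.00328387 at this income.
η = (dQ/dY)·(Y/Q) = 0.00328387 × (7278/52.533) = 0.45.

0.45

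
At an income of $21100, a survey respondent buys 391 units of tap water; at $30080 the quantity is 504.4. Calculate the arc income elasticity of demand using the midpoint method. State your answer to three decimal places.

ΔQ = 504.4 − 391 = 113.4; midpoint Q̄ = (391 + 504.4)/2 = 447.7.
ΔI = 30080 − 21100 = 8980; midpoint Ī = (21100 + 30080)/2 = 25590.
η = (ΔQ/Q̄) ÷ (ΔI/Ī) = (113.4/447.7) ÷ (8980/25590) = 0.722.

0.722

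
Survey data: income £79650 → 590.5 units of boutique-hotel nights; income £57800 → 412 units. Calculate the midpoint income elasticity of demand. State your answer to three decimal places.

ΔQ = 412 − 590.5 = -178.5; midpoint Q̄ = (590.5 + 412)/2 = 501.25.
ΔI = 57800 − 79650 = -21850; midpoint Ī = (79650 + 57800)/2 = 68725.
η = (ΔQ/Q̄) ÷ (ΔI/Ī) = (-178.5/501.25) ÷ (-21850/68725) = 1.120.

1.120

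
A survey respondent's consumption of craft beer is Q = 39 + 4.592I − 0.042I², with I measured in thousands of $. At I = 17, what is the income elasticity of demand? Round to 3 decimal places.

At I = 17: Q = 104.9260.
dQ/dI = 4.592 − 0.084I = 3.16400.
η = (dQ/dI)·(I/Q) = 3.16400 × (17/104.9260) = 0.513.

0.513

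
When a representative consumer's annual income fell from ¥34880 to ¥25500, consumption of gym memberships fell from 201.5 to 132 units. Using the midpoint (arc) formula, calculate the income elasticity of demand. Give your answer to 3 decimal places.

ΔQ = 132 − 201.5 = -69.5; midpoint Q̄ = (201.5 + 132)/2 = 166.75.
ΔI = 25500 − 34880 = -9380; midpoint Ī = (34880 + 25500)/2 = 30190.
η = (ΔQ/Q̄) ÷ (ΔI/Ī) = (-69.5/166.75) ÷ (-9380/30190) = 1.341.

1.341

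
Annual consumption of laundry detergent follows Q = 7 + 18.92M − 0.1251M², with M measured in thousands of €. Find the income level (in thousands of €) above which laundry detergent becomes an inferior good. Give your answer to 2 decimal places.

dQ/dM = 18.92 − 0.2502M.
The good is inferior where dQ/dM < 0. Setting dQ/dM = 0 gives M = 18.92 / 0.2502 = 75.62.

75.62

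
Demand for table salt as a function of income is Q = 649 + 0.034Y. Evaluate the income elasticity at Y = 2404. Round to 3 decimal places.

At Y = 2404: Q = 730.736.
dQ/dY = 0.034.
η = (dQ/dY)·(Y/Q) = 0.034 × (2404/730.736) = 0.112.

0.112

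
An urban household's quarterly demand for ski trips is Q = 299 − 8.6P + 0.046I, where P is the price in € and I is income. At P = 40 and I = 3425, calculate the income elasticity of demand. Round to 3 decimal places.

1.400

At P = 40, I = 3425: Q = 112.550.
Holding P constant, ∂Q/∂I = 0.046.
η_I = (∂Q/∂I)·(I/Q) = 0.046 × (3425/112.550) = 1.400.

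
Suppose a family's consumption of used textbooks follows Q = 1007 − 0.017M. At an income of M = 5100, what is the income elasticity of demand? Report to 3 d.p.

At M = 5100: Q = 920.300.
dQ/dM = −0.017.
η = (dQ/dM)·(M/Q) = -0.017 × (5100/920.300) = -0.094.

-0.094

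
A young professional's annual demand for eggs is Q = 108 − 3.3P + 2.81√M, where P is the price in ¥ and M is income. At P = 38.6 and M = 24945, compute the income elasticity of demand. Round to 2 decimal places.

At P = 38.6, M = 24945: Q = 424.431.
Holding P constant, ∂Q/∂M = 2.81/(2√M) = 0.00889579.
η_M = (∂Q/∂M)·(M/Q) = 0.00889579 × (24945/424.431) = 0.52.

0.52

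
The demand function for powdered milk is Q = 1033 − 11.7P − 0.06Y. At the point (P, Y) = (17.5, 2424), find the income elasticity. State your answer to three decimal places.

-0.213

At P = 17.5, Y = 2424: Q = 682.810.
Holding P constant, ∂Q/∂Y = −0.06.
η_Y = (∂Q/∂Y)·(Y/Q) = -0.06 × (2424/682.810) = -0.213.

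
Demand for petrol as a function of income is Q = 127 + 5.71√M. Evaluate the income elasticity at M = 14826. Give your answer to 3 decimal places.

0.423

At M = 14826: Q = 822.261.
dQ/dM = 5.71/(2√M) = 0.0234474 at this income.
η = (dQ/dM)·(M/Q) = 0.0234474 × (14826/822.261) = 0.423.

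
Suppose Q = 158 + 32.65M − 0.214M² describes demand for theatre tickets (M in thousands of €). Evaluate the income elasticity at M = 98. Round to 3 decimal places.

-0.699

At M = 98: Q = 1302.4440.
dQ/dM = 32.65 − 0.428M = -9.29400.
η = (dQ/dM)·(M/Q) = -9.29400 × (98/1302.4440) = -0.699.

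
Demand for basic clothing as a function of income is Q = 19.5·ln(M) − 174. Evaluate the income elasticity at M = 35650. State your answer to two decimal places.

0.64

At M = 35650: Q = 30.389.
dQ/dM = 19.5/M = 0.000546985 at this income.
η = (dQ/dM)·(M/Q) = 0.000546985 × (35650/30.389) = 0.64.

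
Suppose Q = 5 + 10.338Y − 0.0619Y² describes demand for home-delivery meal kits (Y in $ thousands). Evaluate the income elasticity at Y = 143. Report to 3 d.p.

-4.842

At Y = 143: Q = 217.5409.
dQ/dY = 10.338 − 0.1238Y = -7.36540.
η = (dQ/dY)·(Y/Q) = -7.36540 × (143/217.5409) = -4.842.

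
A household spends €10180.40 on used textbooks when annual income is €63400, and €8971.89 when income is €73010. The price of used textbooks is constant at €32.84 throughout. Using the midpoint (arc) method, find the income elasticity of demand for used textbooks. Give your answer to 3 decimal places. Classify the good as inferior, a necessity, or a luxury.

With a constant price, Q₁ = 10180.40/32.84 = 310.000 and Q₂ = 8971.89/32.84 = 273.200 (equivalently, work directly with expenditure since P cancels).
Midpoint %ΔQ = (8971.89 − 10180.40)/9576.15 = -0.12620; midpoint %ΔI = (73010 − 63400)/68205 = 0.14090.
η = -0.12620 / 0.14090 = -0.896.
η < 0 ⇒ inferior good.

-0.896 (inferior good)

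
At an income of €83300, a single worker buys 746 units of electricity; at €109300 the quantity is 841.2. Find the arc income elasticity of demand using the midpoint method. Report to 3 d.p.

ΔQ = 841.2 − 746 = 95.2; midpoint Q̄ = (746 + 841.2)/2 = 793.6.
ΔI = 109300 − 83300 = 26000; midpoint Ī = (83300 + 109300)/2 = 96300.
η = (ΔQ/Q̄) ÷ (ΔI/Ī) = (95.2/793.6) ÷ (26000/96300) = 0.444.

0.444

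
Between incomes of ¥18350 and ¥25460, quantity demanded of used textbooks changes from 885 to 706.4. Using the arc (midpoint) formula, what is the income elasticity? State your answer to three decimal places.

ΔQ = 706.4 − 885 = -178.6; midpoint Q̄ = (885 + 706.4)/2 = 795.7.
ΔI = 25460 − 18350 = 7110; midpoint Ī = (18350 + 25460)/2 = 21905.
η = (ΔQ/Q̄) ÷ (ΔI/Ī) = (-178.6/795.7) ÷ (7110/21905) = -0.692.

-0.692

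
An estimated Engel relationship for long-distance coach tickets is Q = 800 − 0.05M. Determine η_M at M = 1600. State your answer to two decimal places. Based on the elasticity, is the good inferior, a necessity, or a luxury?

-0.11 (inferior good)

At M = 1600: Q = 720.000.
dQ/dM = −0.05.
η = (dQ/dM)·(M/Q) = -0.05 × (1600/720.000) = -0.11.
Since η < 0, the good is an inferior good.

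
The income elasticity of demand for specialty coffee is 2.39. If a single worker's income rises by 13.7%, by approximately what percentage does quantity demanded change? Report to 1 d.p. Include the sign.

32.7%

%ΔQ ≈ η × %ΔI = 2.39 × 13.7% = 32.7%.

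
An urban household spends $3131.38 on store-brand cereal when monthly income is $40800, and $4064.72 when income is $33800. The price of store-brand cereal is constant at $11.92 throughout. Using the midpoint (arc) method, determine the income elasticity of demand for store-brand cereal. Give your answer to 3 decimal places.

-1.382

With a constant price, Q₁ = 3131.38/11.92 = 262.700 and Q₂ = 4064.72/11.92 = 341.000 (equivalently, work directly with expenditure since P cancels).
Midpoint %ΔQ = (4064.72 − 3131.38)/3598.05 = 0.25940; midpoint %ΔI = (33800 − 40800)/37300 = -0.18767.
η = 0.25940 / -0.18767 = -1.382.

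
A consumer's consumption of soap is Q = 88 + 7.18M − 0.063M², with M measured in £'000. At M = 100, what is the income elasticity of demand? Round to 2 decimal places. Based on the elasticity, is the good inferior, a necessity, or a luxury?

At M = 100: Q = 176.0000.
dQ/dM = 7.18 − 0.126M = -5.42000.
η = (dQ/dM)·(M/Q) = -5.42000 × (100/176.0000) = -3.08.
η < 0 ⇒ inferior good.

-3.08 (inferior good)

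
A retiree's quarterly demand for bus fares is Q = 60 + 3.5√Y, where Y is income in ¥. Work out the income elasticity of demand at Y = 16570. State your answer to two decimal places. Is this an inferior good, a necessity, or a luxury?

0.44 (necessity)

At Y = 16570: Q = 510.536.
dQ/dY = 3.5/(2√Y) = 0.0135949 at this income.
η = (dQ/dY)·(Y/Q) = 0.0135949 × (16570/510.536) = 0.44.
Since 0 < η < 1, the good is a necessity.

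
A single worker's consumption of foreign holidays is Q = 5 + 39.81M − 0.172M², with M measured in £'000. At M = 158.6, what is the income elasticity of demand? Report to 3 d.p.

-1.174

At M = 158.6: Q = 1992.3849.
dQ/dM = 39.81 − 0.344M = -14.74840.
η = (dQ/dM)·(M/Q) = -14.74840 × (158.6/1992.3849) = -1.174.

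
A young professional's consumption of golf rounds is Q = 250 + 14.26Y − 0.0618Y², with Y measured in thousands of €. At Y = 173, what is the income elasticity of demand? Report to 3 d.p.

-1.421

At Y = 173: Q = 867.3678.
dQ/dY = 14.26 − 0.1236Y = -7.12280.
η = (dQ/dY)·(Y/Q) = -7.12280 × (173/867.3678) = -1.421.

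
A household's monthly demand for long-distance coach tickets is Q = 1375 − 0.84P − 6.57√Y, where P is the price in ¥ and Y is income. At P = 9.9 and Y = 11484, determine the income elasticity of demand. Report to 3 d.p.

At P = 9.9, Y = 11484: Q = 662.620.
Holding P constant, ∂Q/∂Y = -6.57/(2√Y) = -0.0306541.
η_Y = (∂Q/∂Y)·(Y/Q) = -0.0306541 × (11484/662.620) = -0.531.

-0.531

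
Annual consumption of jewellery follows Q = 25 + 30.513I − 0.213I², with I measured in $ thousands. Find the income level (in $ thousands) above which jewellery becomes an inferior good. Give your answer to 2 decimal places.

71.63

dQ/dI = 30.513 − 0.426I.
The good is inferior where dQ/dI < 0. Setting dQ/dI = 0 gives I = 30.513 / 0.426 = 71.63.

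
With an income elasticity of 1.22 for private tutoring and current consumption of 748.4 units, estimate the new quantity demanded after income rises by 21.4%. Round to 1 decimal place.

%ΔQ ≈ η × %ΔI = 1.22 × 21.4% = 26.108%.
New Q ≈ 748.4 × (1 + 0.26108) = 943.8.

943.8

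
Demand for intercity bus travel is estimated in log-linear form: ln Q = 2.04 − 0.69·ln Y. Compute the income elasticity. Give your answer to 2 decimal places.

-0.69

In a log-linear demand, the coefficient on ln Y is the income elasticity.
So η = -0.69.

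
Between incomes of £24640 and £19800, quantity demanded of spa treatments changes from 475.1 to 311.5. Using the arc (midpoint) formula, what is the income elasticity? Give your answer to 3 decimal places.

ΔQ = 311.5 − 475.1 = -163.6; midpoint Q̄ = (475.1 + 311.5)/2 = 393.3.
ΔI = 19800 − 24640 = -4840; midpoint Ī = (24640 + 19800)/2 = 22220.
η = (ΔQ/Q̄) ÷ (ΔI/Ī) = (-163.6/393.3) ÷ (-4840/22220) = 1.910.

1.910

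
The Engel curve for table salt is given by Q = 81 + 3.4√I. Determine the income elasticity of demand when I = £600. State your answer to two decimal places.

At I = 600: Q = 164.283.
dQ/dI = 3.4/(2√I) = 0.0694022 at this income.
η = (dQ/dI)·(I/Q) = 0.0694022 × (600/164.283) = 0.25.

0.25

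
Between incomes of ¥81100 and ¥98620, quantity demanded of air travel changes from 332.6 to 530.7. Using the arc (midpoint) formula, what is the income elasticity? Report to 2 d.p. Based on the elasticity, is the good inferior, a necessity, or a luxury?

2.35 (luxury)

ΔQ = 530.7 − 332.6 = 198.1; midpoint Q̄ = (332.6 + 530.7)/2 = 431.65.
ΔI = 98620 − 81100 = 17520; midpoint Ī = (81100 + 98620)/2 = 89860.
η = (ΔQ/Q̄) ÷ (ΔI/Ī) = (198.1/431.65) ÷ (17520/89860) = 2.35.
η > 1 ⇒ luxury.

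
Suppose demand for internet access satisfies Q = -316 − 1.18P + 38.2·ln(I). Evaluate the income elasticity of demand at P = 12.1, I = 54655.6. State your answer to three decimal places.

At P = 12.1, I = 54655.6: Q = 86.438.
Holding P constant, ∂Q/∂I = 38.2/I = 0.000698922.
η_I = (∂Q/∂I)·(I/Q) = 0.000698922 × (54655.6/86.438) = 0.442.

0.442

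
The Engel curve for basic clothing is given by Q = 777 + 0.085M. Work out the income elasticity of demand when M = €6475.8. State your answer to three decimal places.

0.415

At M = 6475.8: Q = 1327.443.
dQ/dM = 0.085.
η = (dQ/dM)·(M/Q) = 0.085 × (6475.8/1327.443) = 0.415.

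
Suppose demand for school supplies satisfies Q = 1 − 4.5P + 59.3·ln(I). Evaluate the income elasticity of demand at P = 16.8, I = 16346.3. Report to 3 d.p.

0.118

At P = 16.8, I = 16346.3: Q = 500.714.
Holding P constant, ∂Q/∂I = 59.3/I = 0.00362773.
η_I = (∂Q/∂I)·(I/Q) = 0.00362773 × (16346.3/500.714) = 0.118.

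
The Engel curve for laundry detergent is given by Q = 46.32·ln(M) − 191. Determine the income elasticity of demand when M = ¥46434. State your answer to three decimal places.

At M = 46434: Q = 306.745.
dQ/dM = 46.32/M = 0.000997545 at this income.
η = (dQ/dM)·(M/Q) = 0.000997545 × (46434/306.745) = 0.151.

0.151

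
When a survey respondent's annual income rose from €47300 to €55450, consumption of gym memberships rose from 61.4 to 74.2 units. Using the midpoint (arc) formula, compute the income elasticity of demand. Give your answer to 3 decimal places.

ΔQ = 74.2 − 61.4 = 12.8; midpoint Q̄ = (61.4 + 74.2)/2 = 67.8.
ΔI = 55450 − 47300 = 8150; midpoint Ī = (47300 + 55450)/2 = 51375.
η = (ΔQ/Q̄) ÷ (ΔI/Ī) = (12.8/67.8) ÷ (8150/51375) = 1.190.

1.190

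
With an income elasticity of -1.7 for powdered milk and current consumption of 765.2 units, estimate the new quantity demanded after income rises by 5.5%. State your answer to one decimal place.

%ΔQ ≈ η × %ΔI = -1.7 × 5.5% = -9.35%.
New Q ≈ 765.2 × (1 − 0.0935) = 693.7.

693.7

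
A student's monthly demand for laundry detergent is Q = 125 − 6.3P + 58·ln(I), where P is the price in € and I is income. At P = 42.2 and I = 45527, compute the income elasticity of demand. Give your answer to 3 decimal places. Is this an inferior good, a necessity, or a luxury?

0.121 (necessity)

At P = 42.2, I = 45527: Q = 481.252.
Holding P constant, ∂Q/∂I = 58/I = 0.00127397.
η_I = (∂Q/∂I)·(I/Q) = 0.00127397 × (45527/481.252) = 0.121.
Since 0 < η < 1, this is a necessity.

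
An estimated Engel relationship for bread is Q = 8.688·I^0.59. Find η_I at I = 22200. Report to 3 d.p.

0.590

For Q = A·I^β the income elasticity is constant and equal to β.
Here β = 0.59, so η = 0.590.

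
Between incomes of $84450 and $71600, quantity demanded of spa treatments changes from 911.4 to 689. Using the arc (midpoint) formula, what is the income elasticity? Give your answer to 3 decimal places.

1.688

ΔQ = 689 − 911.4 = -222.4; midpoint Q̄ = (911.4 + 689)/2 = 800.2.
ΔI = 71600 − 84450 = -12850; midpoint Ī = (84450 + 71600)/2 = 78025.
η = (ΔQ/Q̄) ÷ (ΔI/Ī) = (-222.4/800.2) ÷ (-12850/78025) = 1.688.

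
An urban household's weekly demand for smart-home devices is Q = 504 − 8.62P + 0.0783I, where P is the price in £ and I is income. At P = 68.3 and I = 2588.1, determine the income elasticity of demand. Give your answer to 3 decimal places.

1.719

At P = 68.3, I = 2588.1: Q = 117.902.
Holding P constant, ∂Q/∂I = 0.0783.
η_I = (∂Q/∂I)·(I/Q) = 0.0783 × (2588.1/117.902) = 1.719.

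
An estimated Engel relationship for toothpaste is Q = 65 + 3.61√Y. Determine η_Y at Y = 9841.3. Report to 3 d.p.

0.423

At Y = 9841.3: Q = 423.124.
dQ/dY = 3.61/(2√Y) = 0.018195 at this income.
η = (dQ/dY)·(Y/Q) = 0.018195 × (9841.3/423.124) = 0.423.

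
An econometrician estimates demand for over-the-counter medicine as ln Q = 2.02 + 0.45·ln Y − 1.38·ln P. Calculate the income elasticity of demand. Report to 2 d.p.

0.45

In a log-linear demand, the coefficient on ln Y is the income elasticity.
So η = 0.45.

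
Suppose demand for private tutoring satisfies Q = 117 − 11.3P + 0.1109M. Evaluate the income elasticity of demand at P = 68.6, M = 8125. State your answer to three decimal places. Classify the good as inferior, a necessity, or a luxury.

3.710 (luxury)

At P = 68.6, M = 8125: Q = 242.883.
Holding P constant, ∂Q/∂M = 0.1109.
η_M = (∂Q/∂M)·(M/Q) = 0.1109 × (8125/242.883) = 3.710.
Since η > 1, this is a luxury.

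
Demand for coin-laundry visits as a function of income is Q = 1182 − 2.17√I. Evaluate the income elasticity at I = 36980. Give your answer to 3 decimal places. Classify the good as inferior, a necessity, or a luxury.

-0.273 (inferior good)

At I = 36980: Q = 764.705.
dQ/dI = -2.17/(2√I) = -0.00564217 at this income.
η = (dQ/dI)·(I/Q) = -0.00564217 × (36980/764.705) = -0.273.
Since η < 0, the good is an inferior good.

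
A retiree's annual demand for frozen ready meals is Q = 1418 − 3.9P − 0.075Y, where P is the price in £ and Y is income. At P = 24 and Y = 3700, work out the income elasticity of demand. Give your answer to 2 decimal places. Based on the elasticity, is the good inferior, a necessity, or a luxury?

At P = 24, Y = 3700: Q = 1046.900.
Holding P constant, ∂Q/∂Y = −0.075.
η_Y = (∂Q/∂Y)·(Y/Q) = -0.075 × (3700/1046.900) = -0.27.
Since η < 0, this is an inferior good.

-0.27 (inferior good)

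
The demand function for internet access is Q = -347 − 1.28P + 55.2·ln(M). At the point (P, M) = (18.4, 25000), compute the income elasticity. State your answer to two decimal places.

At P = 18.4, M = 25000: Q = 188.438.
Holding P constant, ∂Q/∂M = 55.2/M = 0.002208.
η_M = (∂Q/∂M)·(M/Q) = 0.002208 × (25000/188.438) = 0.29.

0.29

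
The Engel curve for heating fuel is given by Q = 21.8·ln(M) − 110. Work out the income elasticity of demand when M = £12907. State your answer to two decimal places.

0.23

At M = 12907: Q = 96.348.
dQ/dM = 21.8/M = 0.00168901 at this income.
η = (dQ/dM)·(M/Q) = 0.00168901 × (12907/96.348) = 0.23.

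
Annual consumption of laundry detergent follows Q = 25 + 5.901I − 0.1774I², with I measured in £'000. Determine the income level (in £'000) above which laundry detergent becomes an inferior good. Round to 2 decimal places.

dQ/dI = 5.901 − 0.3548I.
The good is inferior where dQ/dI < 0. Setting dQ/dI = 0 gives I = 5.901 / 0.3548 = 16.63.

16.63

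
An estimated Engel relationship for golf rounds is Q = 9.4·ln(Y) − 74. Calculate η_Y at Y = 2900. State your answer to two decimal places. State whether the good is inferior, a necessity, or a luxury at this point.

At Y = 2900: Q = 0.941.
dQ/dY = 9.4/Y = 0.00324138 at this income.
η = (dQ/dY)·(Y/Q) = 0.00324138 × (2900/0.941) = 9.99.
Since η > 1, the good is a luxury.

9.99 (luxury)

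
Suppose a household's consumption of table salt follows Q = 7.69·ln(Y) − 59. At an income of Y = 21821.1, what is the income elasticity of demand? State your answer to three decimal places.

At Y = 21821.1: Q = 17.828.
dQ/dY = 7.69/Y = 0.000352411 at this income.
η = (dQ/dY)·(Y/Q) = 0.000352411 × (21821.1/17.828) = 0.431.

0.431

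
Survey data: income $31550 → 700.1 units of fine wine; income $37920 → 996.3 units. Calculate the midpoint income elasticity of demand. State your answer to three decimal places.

ΔQ = 996.3 − 700.1 = 296.2; midpoint Q̄ = (700.1 + 996.3)/2 = 848.2.
ΔI = 37920 − 31550 = 6370; midpoint Ī = (31550 + 37920)/2 = 34735.
η = (ΔQ/Q̄) ÷ (ΔI/Ī) = (296.2/848.2) ÷ (6370/34735) = 1.904.

1.904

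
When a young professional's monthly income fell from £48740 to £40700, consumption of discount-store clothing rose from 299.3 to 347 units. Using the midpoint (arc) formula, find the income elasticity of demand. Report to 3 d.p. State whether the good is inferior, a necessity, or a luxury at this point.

-0.821 (inferior good)

ΔQ = 347 − 299.3 = 47.7; midpoint Q̄ = (299.3 + 347)/2 = 323.15.
ΔI = 40700 − 48740 = -8040; midpoint Ī = (48740 + 40700)/2 = 44720.
η = (ΔQ/Q̄) ÷ (ΔI/Ī) = (47.7/323.15) ÷ (-8040/44720) = -0.821.
η < 0 ⇒ inferior good.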